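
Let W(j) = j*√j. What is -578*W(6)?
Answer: -3468*√6 ≈ -8494.8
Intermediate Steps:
W(j) = j^(3/2)
-578*W(6) = -3468*√6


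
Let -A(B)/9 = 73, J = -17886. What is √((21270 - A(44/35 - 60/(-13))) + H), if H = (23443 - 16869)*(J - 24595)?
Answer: I*√279248167 ≈ 16711.0*I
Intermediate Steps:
A(B) = -657 (A(B) = -9*73 = -657)
H = -279270094 (H = (23443 - 16869)*(-17886 - 24595) = 6574*(-42481) = -279270094)
√((21270 - A(44/35 - 60/(-13))) + H) = √((21270 - 1*(-657)) - 279270094) = √((21270 + 657) - 279270094) = √(21927 - 279270094) = √(-279248167) = I*√279248167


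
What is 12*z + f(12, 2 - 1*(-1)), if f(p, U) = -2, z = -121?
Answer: -1454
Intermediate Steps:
12*z + f(12, 2 - 1*(-1)) = 12*(-121) - 2 = -1452 - 2 = -1454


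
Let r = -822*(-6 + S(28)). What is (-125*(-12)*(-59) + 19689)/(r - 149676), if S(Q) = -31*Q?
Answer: -22937/189584 ≈ -0.12099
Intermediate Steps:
r = 718428 (r = -822*(-6 - 31*28) = -822*(-6 - 868) = -822*(-874) = 718428)
(-125*(-12)*(-59) + 19689)/(r - 149676) = (-125*(-12)*(-59) + 19689)/(718428 - 149676) = (1500*(-59) + 19689)/568752 = (-88500 + 19689)*(1/568752) = -68811*1/568752 = -22937/189584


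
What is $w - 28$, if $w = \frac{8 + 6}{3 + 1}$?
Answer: $- \frac{49}{2} \approx -24.5$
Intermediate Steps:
$w = \frac{7}{2}$ ($w = \frac{14}{4} = 14 \cdot \frac{1}{4} = \frac{7}{2} \approx 3.5$)
$w - 28 = \frac{7}{2} - 28 = - \frac{49}{2}$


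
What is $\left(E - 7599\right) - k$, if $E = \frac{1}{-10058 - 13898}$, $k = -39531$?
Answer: $\frac{764962991}{23956} \approx 31932.0$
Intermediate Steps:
$E = - \frac{1}{23956}$ ($E = \frac{1}{-23956} = - \frac{1}{23956} \approx -4.1743 \cdot 10^{-5}$)
$\left(E - 7599\right) - k = \left(- \frac{1}{23956} - 7599\right) - -39531 = - \frac{182041645}{23956} + 39531 = \frac{764962991}{23956}$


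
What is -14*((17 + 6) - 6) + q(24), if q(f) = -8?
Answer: -246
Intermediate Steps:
-14*((17 + 6) - 6) + q(24) = -14*((17 + 6) - 6) - 8 = -14*(23 - 6) - 8 = -14*17 - 8 = -238 - 8 = -246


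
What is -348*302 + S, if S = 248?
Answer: -104848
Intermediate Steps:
-348*302 + S = -348*302 + 248 = -105096 + 248 = -104848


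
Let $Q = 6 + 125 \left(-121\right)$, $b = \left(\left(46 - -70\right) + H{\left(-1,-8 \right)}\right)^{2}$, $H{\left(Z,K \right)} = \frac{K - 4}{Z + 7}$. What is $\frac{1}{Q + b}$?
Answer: $- \frac{1}{2123} \approx -0.00047103$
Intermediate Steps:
$H{\left(Z,K \right)} = \frac{-4 + K}{7 + Z}$
$b = 12996$ ($b = \left(\left(46 - -70\right) + \frac{-4 - 8}{7 - 1}\right)^{2} = \left(\left(46 + 70\right) + \frac{1}{6} \left(-12\right)\right)^{2} = \left(116 + \frac{1}{6} \left(-12\right)\right)^{2} = \left(116 - 2\right)^{2} = 114^{2} = 12996$)
$Q = -15119$ ($Q = 6 - 15125 = -15119$)
$\frac{1}{Q + b} = \frac{1}{-15119 + 12996} = \frac{1}{-2123} = - \frac{1}{2123}$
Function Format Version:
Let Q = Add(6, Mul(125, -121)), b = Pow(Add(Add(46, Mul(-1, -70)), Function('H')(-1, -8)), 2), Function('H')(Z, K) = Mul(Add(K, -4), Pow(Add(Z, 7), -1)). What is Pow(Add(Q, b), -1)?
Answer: Rational(-1, 2123) ≈ -0.00047103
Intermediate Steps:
Function('H')(Z, K) = Mul(Pow(Add(7, Z), -1), Add(-4, K)) (Function('H')(Z, K) = Mul(Add(-4, K), Pow(Add(7, Z), -1)) = Mul(Pow(Add(7, Z), -1), Add(-4, K)))
b = 12996 (b = Pow(Add(Add(46, Mul(-1, -70)), Mul(Pow(Add(7, -1), -1), Add(-4, -8))), 2) = Pow(Add(Add(46, 70), Mul(Pow(6, -1), -12)), 2) = Pow(Add(116, Mul(Rational(1, 6), -12)), 2) = Pow(Add(116, -2), 2) = Pow(114, 2) = 12996)
Q = -15119 (Q = Add(6, -15125) = -15119)
Pow(Add(Q, b), -1) = Pow(Add(-15119, 12996), -1) = Pow(-2123, -1) = Rational(-1, 2123)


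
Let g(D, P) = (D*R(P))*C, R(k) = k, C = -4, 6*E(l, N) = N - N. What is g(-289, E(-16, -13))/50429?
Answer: 0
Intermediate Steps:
E(l, N) = 0 (E(l, N) = (N - N)/6 = (⅙)*0 = 0)
g(D, P) = -4*D*P (g(D, P) = (D*P)*(-4) = -4*D*P)
g(-289, E(-16, -13))/50429 = -4*(-289)*0/50429 = 0*(1/50429) = 0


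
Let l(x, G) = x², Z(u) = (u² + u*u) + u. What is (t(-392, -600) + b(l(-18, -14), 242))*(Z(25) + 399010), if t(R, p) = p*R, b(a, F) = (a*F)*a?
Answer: 10263064026720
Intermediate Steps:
Z(u) = u + 2*u² (Z(u) = (u² + u²) + u = 2*u² + u = u + 2*u²)
b(a, F) = F*a² (b(a, F) = (F*a)*a = F*a²)
t(R, p) = R*p
(t(-392, -600) + b(l(-18, -14), 242))*(Z(25) + 399010) = (-392*(-600) + 242*((-18)²)²)*(25*(1 + 2*25) + 399010) = (235200 + 242*324²)*(25*(1 + 50) + 399010) = (235200 + 242*104976)*(25*51 + 399010) = (235200 + 25404192)*(1275 + 399010) = 25639392*400285 = 10263064026720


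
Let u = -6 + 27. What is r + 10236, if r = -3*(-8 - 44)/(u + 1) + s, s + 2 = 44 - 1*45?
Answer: 112641/11 ≈ 10240.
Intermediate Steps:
u = 21
s = -3 (s = -2 + (44 - 1*45) = -2 + (44 - 45) = -2 - 1 = -3)
r = 45/11 (r = -3*(-8 - 44)/(21 + 1) - 3 = -(-156)/22 - 3 = -3*(-26/11) - 3 = 78/11 - 3 = 45/11 ≈ 4.0909)
r + 10236 = 45/11 + 10236 = 112641/11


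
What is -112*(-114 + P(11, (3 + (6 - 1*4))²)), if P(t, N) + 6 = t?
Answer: 12208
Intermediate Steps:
P(t, N) = -6 + t
-112*(-114 + P(11, (3 + (6 - 1*4))²)) = -112*(-114 + (-6 + 11)) = -112*(-114 + 5) = -112*(-109) = 12208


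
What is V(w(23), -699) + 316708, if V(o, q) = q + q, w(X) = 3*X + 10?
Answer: 315310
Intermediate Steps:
w(X) = 10 + 3*X
V(o, q) = 2*q
V(w(23), -699) + 316708 = 2*(-699) + 316708 = -1398 + 316708 = 315310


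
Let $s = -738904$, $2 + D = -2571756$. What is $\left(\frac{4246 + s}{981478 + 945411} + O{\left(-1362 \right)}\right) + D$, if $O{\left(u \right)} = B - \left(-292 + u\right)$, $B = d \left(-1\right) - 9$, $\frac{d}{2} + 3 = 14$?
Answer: $- \frac{4952365594673}{1926889} \approx -2.5701 \cdot 10^{6}$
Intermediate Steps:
$d = 22$ ($d = -6 + 2 \cdot 14 = -6 + 28 = 22$)
$D = -2571758$ ($D = -2 - 2571756 = -2571758$)
$B = -31$ ($B = 22 \left(-1\right) - 9 = -22 - 9 = -31$)
$O{\left(u \right)} = 261 - u$ ($O{\left(u \right)} = -31 - \left(-292 + u\right) = 261 - u$)
$\left(\frac{4246 + s}{981478 + 945411} + O{\left(-1362 \right)}\right) + D = \left(\frac{4246 - 738904}{981478 + 945411} + \left(261 - -1362\right)\right) - 2571758 = \left(- \frac{734658}{1926889} + \left(261 + 1362\right)\right) - 2571758 = \left(\left(-734658\right) \frac{1}{1926889} + 1623\right) - 2571758 = \left(- \frac{734658}{1926889} + 1623\right) - 2571758 = \frac{3126606189}{1926889} - 2571758 = - \frac{4952365594673}{1926889}$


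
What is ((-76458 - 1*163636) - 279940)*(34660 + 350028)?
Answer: -200050839392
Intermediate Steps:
((-76458 - 1*163636) - 279940)*(34660 + 350028) = ((-76458 - 163636) - 279940)*384688 = (-240094 - 279940)*384688 = -520034*384688 = -200050839392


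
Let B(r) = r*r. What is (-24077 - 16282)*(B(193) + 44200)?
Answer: -3287200191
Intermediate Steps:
B(r) = r²
(-24077 - 16282)*(B(193) + 44200) = (-24077 - 16282)*(193² + 44200) = -40359*(37249 + 44200) = -40359*81449 = -3287200191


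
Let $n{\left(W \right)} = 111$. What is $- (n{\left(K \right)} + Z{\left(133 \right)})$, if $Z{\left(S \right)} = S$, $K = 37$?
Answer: $-244$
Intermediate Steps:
$- (n{\left(K \right)} + Z{\left(133 \right)}) = - (111 + 133) = \left(-1\right) 244 = -244$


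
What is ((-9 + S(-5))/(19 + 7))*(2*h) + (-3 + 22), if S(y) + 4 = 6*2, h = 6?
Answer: 241/13 ≈ 18.538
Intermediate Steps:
S(y) = 8 (S(y) = -4 + 6*2 = -4 + 12 = 8)
((-9 + S(-5))/(19 + 7))*(2*h) + (-3 + 22) = ((-9 + 8)/(19 + 7))*(2*6) + (-3 + 22) = -1/26*12 + 19 = -6/13 + 19 = 241/13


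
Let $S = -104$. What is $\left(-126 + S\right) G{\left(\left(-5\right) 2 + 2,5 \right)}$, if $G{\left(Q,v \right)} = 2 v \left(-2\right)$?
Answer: $4600$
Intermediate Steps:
$G{\left(Q,v \right)} = - 4 v$
$\left(-126 + S\right) G{\left(\left(-5\right) 2 + 2,5 \right)} = \left(-126 - 104\right) \left(\left(-4\right) 5\right) = \left(-230\right) \left(-20\right) = 4600$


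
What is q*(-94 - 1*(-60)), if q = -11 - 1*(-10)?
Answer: 34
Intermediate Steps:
q = -1 (q = -11 + 10 = -1)
q*(-94 - 1*(-60)) = -(-94 - 1*(-60)) = -(-94 + 60) = -1*(-34) = 34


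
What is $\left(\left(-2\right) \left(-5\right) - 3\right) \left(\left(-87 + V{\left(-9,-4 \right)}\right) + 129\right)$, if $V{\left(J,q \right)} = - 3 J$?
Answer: $483$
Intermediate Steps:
$\left(\left(-2\right) \left(-5\right) - 3\right) \left(\left(-87 + V{\left(-9,-4 \right)}\right) + 129\right) = \left(\left(-2\right) \left(-5\right) - 3\right) \left(\left(-87 - -27\right) + 129\right) = \left(10 - 3\right) \left(\left(-87 + 27\right) + 129\right) = 7 \left(-60 + 129\right) = 7 \cdot 69 = 483$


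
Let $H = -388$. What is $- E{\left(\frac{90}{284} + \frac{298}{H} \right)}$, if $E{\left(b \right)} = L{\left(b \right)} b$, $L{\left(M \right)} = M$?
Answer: $- \frac{9653449}{47430769} \approx -0.20353$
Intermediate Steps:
$E{\left(b \right)} = b^{2}$ ($E{\left(b \right)} = b b = b^{2}$)
$- E{\left(\frac{90}{284} + \frac{298}{H} \right)} = - \left(\frac{90}{284} + \frac{298}{-388}\right)^{2} = - \left(90 \cdot \frac{1}{284} + 298 \left(- \frac{1}{388}\right)\right)^{2} = - \left(\frac{45}{142} - \frac{149}{194}\right)^{2} = - \left(- \frac{3107}{6887}\right)^{2} = \left(-1\right) \frac{9653449}{47430769} = - \frac{9653449}{47430769}$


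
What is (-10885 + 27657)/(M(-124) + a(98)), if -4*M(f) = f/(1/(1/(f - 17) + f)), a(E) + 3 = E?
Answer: -84459/18880 ≈ -4.4735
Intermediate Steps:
a(E) = -3 + E
M(f) = -f*(f + 1/(-17 + f))/4 (M(f) = -f/(4*(1/(1/(f - 17) + f))) = -f/(4*(1/(1/(-17 + f) + f))) = -f/(4*(1/(f + 1/(-17 + f)))) = -f*(f + 1/(-17 + f))/4)
(-10885 + 27657)/(M(-124) + a(98)) = (-10885 + 27657)/((¼)*(-124)*(-1 - 1*(-124)² + 17*(-124))/(-17 - 124) + (-3 + 98)) = 16772/((¼)*(-124)*(-1 - 1*15376 - 2108)/(-141) + 95) = 16772/((¼)*(-124)*(-1/141)*(-1 - 15376 - 2108) + 95) = 16772/((¼)*(-124)*(-1/141)*(-17485) + 95) = 16772/(-542035/141 + 95) = 16772/(-528640/141) = 16772*(-141/528640) = -84459/18880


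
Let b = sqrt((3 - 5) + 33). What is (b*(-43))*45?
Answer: -1935*sqrt(31) ≈ -10774.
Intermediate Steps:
b = sqrt(31) (b = sqrt(-2 + 33) = sqrt(31) ≈ 5.5678)
(b*(-43))*45 = (sqrt(31)*(-43))*45 = -43*sqrt(31)*45 = -1935*sqrt(31)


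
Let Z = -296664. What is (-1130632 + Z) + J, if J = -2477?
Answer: -1429773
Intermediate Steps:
(-1130632 + Z) + J = (-1130632 - 296664) - 2477 = -1427296 - 2477 = -1429773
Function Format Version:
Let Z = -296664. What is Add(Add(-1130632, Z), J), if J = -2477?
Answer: -1429773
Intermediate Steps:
Add(Add(-1130632, Z), J) = Add(Add(-1130632, -296664), -2477) = Add(-1427296, -2477) = -1429773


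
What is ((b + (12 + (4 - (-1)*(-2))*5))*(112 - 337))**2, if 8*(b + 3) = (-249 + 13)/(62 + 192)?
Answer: 4658798480625/258064 ≈ 1.8053e+7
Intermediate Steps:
b = -1583/508 (b = -3 + ((-249 + 13)/(62 + 192))/8 = -3 + (-236/254)/8 = -3 + (-236*1/254)/8 = -3 + (1/8)*(-118/127) = -3 - 59/508 = -1583/508 ≈ -3.1161)
((b + (12 + (4 - (-1)*(-2))*5))*(112 - 337))**2 = ((-1583/508 + (12 + (4 - (-1)*(-2))*5))*(112 - 337))**2 = ((-1583/508 + (12 + (4 - 1*2)*5))*(-225))**2 = ((-1583/508 + (12 + (4 - 2)*5))*(-225))**2 = ((-1583/508 + (12 + 2*5))*(-225))**2 = ((-1583/508 + (12 + 10))*(-225))**2 = ((-1583/508 + 22)*(-225))**2 = ((9593/508)*(-225))**2 = (-2158425/508)**2 = 4658798480625/258064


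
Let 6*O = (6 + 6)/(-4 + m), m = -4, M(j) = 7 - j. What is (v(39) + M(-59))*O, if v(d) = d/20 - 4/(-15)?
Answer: -4093/240 ≈ -17.054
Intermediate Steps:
v(d) = 4/15 + d/20 (v(d) = d*(1/20) - 4*(-1/15) = d/20 + 4/15 = 4/15 + d/20)
O = -¼ (O = ((6 + 6)/(-4 - 4))/6 = (12/(-8))/6 = (12*(-⅛))/6 = (⅙)*(-3/2) = -¼ ≈ -0.25000)
(v(39) + M(-59))*O = ((4/15 + (1/20)*39) + (7 - 1*(-59)))*(-¼) = ((4/15 + 39/20) + (7 + 59))*(-¼) = (133/60 + 66)*(-¼) = (4093/60)*(-¼) = -4093/240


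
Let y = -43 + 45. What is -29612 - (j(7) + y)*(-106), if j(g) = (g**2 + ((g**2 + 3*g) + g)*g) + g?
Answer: 33670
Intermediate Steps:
y = 2
j(g) = g + g**2 + g*(g**2 + 4*g) (j(g) = (g**2 + (g**2 + 4*g)*g) + g = (g**2 + g*(g**2 + 4*g)) + g = g + g**2 + g*(g**2 + 4*g))
-29612 - (j(7) + y)*(-106) = -29612 - (7*(1 + 7**2 + 5*7) + 2)*(-106) = -29612 - (7*(1 + 49 + 35) + 2)*(-106) = -29612 - (7*85 + 2)*(-106) = -29612 - (595 + 2)*(-106) = -29612 - 597*(-106) = -29612 - 1*(-63282) = -29612 + 63282 = 33670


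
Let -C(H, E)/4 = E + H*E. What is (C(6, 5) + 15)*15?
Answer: -1875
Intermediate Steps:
C(H, E) = -4*E - 4*E*H (C(H, E) = -4*(E + H*E) = -4*(E + E*H) = -4*E - 4*E*H)
(C(6, 5) + 15)*15 = (-4*5*(1 + 6) + 15)*15 = (-4*5*7 + 15)*15 = (-140 + 15)*15 = -125*15 = -1875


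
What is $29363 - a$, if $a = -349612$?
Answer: $378975$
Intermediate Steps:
$29363 - a = 29363 - -349612 = 29363 + 349612 = 378975$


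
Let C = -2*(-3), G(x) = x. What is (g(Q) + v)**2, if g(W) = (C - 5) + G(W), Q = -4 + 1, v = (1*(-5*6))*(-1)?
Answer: 784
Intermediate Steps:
C = 6
v = 30 (v = (1*(-30))*(-1) = -30*(-1) = 30)
Q = -3
g(W) = 1 + W (g(W) = (6 - 5) + W = 1 + W)
(g(Q) + v)**2 = ((1 - 3) + 30)**2 = (-2 + 30)**2 = 28**2 = 784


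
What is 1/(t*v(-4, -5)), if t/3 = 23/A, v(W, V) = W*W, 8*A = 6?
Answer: 1/1472 ≈ 0.00067935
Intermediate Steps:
A = ¾ (A = (⅛)*6 = ¾ ≈ 0.75000)
v(W, V) = W²
t = 92 (t = 3*(23/(¾)) = 3*(23*(4/3)) = 3*(92/3) = 92)
1/(t*v(-4, -5)) = 1/(92*(-4)²) = 1/(92*16) = 1/1472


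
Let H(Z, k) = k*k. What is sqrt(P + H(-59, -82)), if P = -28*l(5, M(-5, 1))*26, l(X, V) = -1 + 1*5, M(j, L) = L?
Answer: 2*sqrt(953) ≈ 61.741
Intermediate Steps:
H(Z, k) = k**2
l(X, V) = 4 (l(X, V) = -1 + 5 = 4)
P = -2912 (P = -28*4*26 = -112*26 = -2912)
sqrt(P + H(-59, -82)) = sqrt(-2912 + (-82)**2) = sqrt(-2912 + 6724) = sqrt(3812) = 2*sqrt(953)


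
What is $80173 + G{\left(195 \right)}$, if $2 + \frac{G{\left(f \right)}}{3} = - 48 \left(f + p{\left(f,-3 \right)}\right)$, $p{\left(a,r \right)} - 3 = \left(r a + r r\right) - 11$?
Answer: $136183$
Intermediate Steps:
$p{\left(a,r \right)} = -8 + r^{2} + a r$ ($p{\left(a,r \right)} = 3 - \left(11 - r a - r r\right) = 3 - \left(11 - r^{2} - a r\right) = 3 + \left(-11 + r^{2} + a r\right) = -8 + r^{2} + a r$)
$G{\left(f \right)} = -150 + 288 f$ ($G{\left(f \right)} = -6 + 3 \left(- 48 \left(f + \left(-8 + \left(-3\right)^{2} + f \left(-3\right)\right)\right)\right) = -6 + 3 \left(- 48 \left(f - \left(-1 + 3 f\right)\right)\right) = -6 + 3 \left(- 48 \left(1 - 2 f\right)\right) = -6 + 3 \left(-48 + 96 f\right) = -6 + \left(-144 + 288 f\right) = -150 + 288 f$)
$80173 + G{\left(195 \right)} = 80173 + \left(-150 + 288 \cdot 195\right) = 80173 + \left(-150 + 56160\right) = 80173 + 56010 = 136183$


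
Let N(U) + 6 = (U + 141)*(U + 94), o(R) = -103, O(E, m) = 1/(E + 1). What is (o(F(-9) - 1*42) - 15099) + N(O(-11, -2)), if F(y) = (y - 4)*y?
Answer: -197749/100 ≈ -1977.5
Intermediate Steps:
F(y) = y*(-4 + y) (F(y) = (-4 + y)*y = y*(-4 + y))
O(E, m) = 1/(1 + E)
N(U) = -6 + (94 + U)*(141 + U) (N(U) = -6 + (U + 141)*(U + 94) = -6 + (141 + U)*(94 + U) = -6 + (94 + U)*(141 + U))
(o(F(-9) - 1*42) - 15099) + N(O(-11, -2)) = (-103 - 15099) + (13248 + (1/(1 - 11))² + 235/(1 - 11)) = -15202 + (13248 + (1/(-10))² + 235/(-10)) = -15202 + (13248 + (-⅒)² + 235*(-⅒)) = -15202 + (13248 + 1/100 - 47/2) = -15202 + 1322451/100 = -197749/100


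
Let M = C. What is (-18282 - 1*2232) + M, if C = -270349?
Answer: -290863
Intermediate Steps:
M = -270349
(-18282 - 1*2232) + M = (-18282 - 1*2232) - 270349 = (-18282 - 2232) - 270349 = -20514 - 270349 = -290863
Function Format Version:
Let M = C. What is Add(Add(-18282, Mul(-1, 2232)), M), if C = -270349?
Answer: -290863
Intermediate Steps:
M = -270349
Add(Add(-18282, Mul(-1, 2232)), M) = Add(Add(-18282, Mul(-1, 2232)), -270349) = Add(Add(-18282, -2232), -270349) = Add(-20514, -270349) = -290863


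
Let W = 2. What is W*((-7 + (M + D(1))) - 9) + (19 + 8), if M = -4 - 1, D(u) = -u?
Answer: -17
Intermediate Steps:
M = -5
W*((-7 + (M + D(1))) - 9) + (19 + 8) = 2*((-7 + (-5 - 1*1)) - 9) + (19 + 8) = 2*((-7 + (-5 - 1)) - 9) + 27 = 2*((-7 - 6) - 9) + 27 = 2*(-13 - 9) + 27 = 2*(-22) + 27 = -44 + 27 = -17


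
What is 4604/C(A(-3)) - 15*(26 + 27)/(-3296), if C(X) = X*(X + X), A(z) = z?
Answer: 7594547/29664 ≈ 256.02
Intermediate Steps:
C(X) = 2*X² (C(X) = X*(2*X) = 2*X²)
4604/C(A(-3)) - 15*(26 + 27)/(-3296) = 4604/((2*(-3)²)) - 15*(26 + 27)/(-3296) = 4604/((2*9)) - 15*53*(-1/3296) = 4604/18 - 795*(-1/3296) = 4604*(1/18) + 795/3296 = 2302/9 + 795/3296 = 7594547/29664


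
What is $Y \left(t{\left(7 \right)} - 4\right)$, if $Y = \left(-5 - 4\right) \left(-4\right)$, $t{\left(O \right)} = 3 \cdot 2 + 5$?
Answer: $252$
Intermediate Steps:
$t{\left(O \right)} = 11$ ($t{\left(O \right)} = 6 + 5 = 11$)
$Y = 36$ ($Y = \left(-9\right) \left(-4\right) = 36$)
$Y \left(t{\left(7 \right)} - 4\right) = 36 \left(11 - 4\right) = 36 \cdot 7 = 252$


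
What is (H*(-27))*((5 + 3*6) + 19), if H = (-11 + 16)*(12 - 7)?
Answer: -28350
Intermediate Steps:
H = 25 (H = 5*5 = 25)
(H*(-27))*((5 + 3*6) + 19) = (25*(-27))*((5 + 3*6) + 19) = -675*((5 + 18) + 19) = -675*(23 + 19) = -675*42 = -28350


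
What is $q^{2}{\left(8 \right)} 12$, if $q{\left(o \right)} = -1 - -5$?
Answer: $192$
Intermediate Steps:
$q{\left(o \right)} = 4$ ($q{\left(o \right)} = -1 + 5 = 4$)
$q^{2}{\left(8 \right)} 12 = 4^{2} \cdot 12 = 16 \cdot 12 = 192$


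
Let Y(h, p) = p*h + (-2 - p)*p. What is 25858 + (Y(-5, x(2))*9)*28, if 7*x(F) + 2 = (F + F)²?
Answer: 21322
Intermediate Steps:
x(F) = -2/7 + 4*F²/7 (x(F) = -2/7 + (F + F)²/7 = -2/7 + (2*F)²/7 = -2/7 + (4*F²)/7 = -2/7 + 4*F²/7)
Y(h, p) = h*p + p*(-2 - p)
25858 + (Y(-5, x(2))*9)*28 = 25858 + (((-2/7 + (4/7)*2²)*(-2 - 5 - (-2/7 + (4/7)*2²)))*9)*28 = 25858 + (((-2/7 + (4/7)*4)*(-2 - 5 - (-2/7 + (4/7)*4)))*9)*28 = 25858 + (((-2/7 + 16/7)*(-2 - 5 - (-2/7 + 16/7)))*9)*28 = 25858 + ((2*(-2 - 5 - 1*2))*9)*28 = 25858 + ((2*(-2 - 5 - 2))*9)*28 = 25858 + ((2*(-9))*9)*28 = 25858 - 18*9*28 = 25858 - 162*28 = 25858 - 4536 = 21322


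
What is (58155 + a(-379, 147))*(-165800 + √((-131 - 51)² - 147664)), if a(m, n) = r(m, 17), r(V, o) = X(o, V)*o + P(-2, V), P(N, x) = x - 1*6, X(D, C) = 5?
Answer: -9592359000 + 115710*I*√28635 ≈ -9.5924e+9 + 1.958e+7*I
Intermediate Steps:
P(N, x) = -6 + x (P(N, x) = x - 6 = -6 + x)
r(V, o) = -6 + V + 5*o (r(V, o) = 5*o + (-6 + V) = -6 + V + 5*o)
a(m, n) = 79 + m (a(m, n) = -6 + m + 5*17 = -6 + m + 85 = 79 + m)
(58155 + a(-379, 147))*(-165800 + √((-131 - 51)² - 147664)) = (58155 + (79 - 379))*(-165800 + √((-131 - 51)² - 147664)) = (58155 - 300)*(-165800 + √((-182)² - 147664)) = 57855*(-165800 + √(33124 - 147664)) = 57855*(-165800 + √(-114540)) = 57855*(-165800 + 2*I*√28635) = -9592359000 + 115710*I*√28635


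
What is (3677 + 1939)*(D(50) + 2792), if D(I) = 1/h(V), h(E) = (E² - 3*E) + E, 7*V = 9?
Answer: 78368784/5 ≈ 1.5674e+7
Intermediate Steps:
V = 9/7 (V = (⅐)*9 = 9/7 ≈ 1.2857)
h(E) = E² - 2*E
D(I) = -49/45 (D(I) = 1/(9*(-2 + 9/7)/7) = 1/((9/7)*(-5/7)) = 1/(-45/49) = -49/45)
(3677 + 1939)*(D(50) + 2792) = (3677 + 1939)*(-49/45 + 2792) = 5616*(125591/45) = 78368784/5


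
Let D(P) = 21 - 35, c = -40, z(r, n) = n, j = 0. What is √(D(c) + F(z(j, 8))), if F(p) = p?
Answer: I*√6 ≈ 2.4495*I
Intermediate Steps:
D(P) = -14
√(D(c) + F(z(j, 8))) = √(-14 + 8) = √(-6) = I*√6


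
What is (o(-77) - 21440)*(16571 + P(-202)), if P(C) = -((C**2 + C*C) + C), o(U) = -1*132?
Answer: 1398620620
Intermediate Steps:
o(U) = -132
P(C) = -C - 2*C**2 (P(C) = -((C**2 + C**2) + C) = -(2*C**2 + C) = -(C + 2*C**2) = -C - 2*C**2)
(o(-77) - 21440)*(16571 + P(-202)) = (-132 - 21440)*(16571 - 1*(-202)*(1 + 2*(-202))) = -21572*(16571 - 1*(-202)*(1 - 404)) = -21572*(16571 - 1*(-202)*(-403)) = -21572*(16571 - 81406) = -21572*(-64835) = 1398620620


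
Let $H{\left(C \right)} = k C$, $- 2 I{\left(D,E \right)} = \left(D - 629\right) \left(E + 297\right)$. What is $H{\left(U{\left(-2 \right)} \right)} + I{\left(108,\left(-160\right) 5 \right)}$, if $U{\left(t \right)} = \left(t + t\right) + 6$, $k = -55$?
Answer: $- \frac{262283}{2} \approx -1.3114 \cdot 10^{5}$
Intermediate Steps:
$U{\left(t \right)} = 6 + 2 t$ ($U{\left(t \right)} = 2 t + 6 = 6 + 2 t$)
$I{\left(D,E \right)} = - \frac{\left(-629 + D\right) \left(297 + E\right)}{2}$ ($I{\left(D,E \right)} = - \frac{\left(D - 629\right) \left(E + 297\right)}{2} = - \frac{\left(-629 + D\right) \left(297 + E\right)}{2}$)
$H{\left(C \right)} = - 55 C$
$H{\left(U{\left(-2 \right)} \right)} + I{\left(108,\left(-160\right) 5 \right)} = - 55 \left(6 + 2 \left(-2\right)\right) + \left(\frac{186813}{2} - 16038 + \frac{629 \left(\left(-160\right) 5\right)}{2} - 54 \left(\left(-160\right) 5\right)\right) = - 55 \left(6 - 4\right) + \left(\frac{186813}{2} - 16038 + \frac{629}{2} \left(-800\right) - 54 \left(-800\right)\right) = \left(-55\right) 2 + \left(\frac{186813}{2} - 16038 - 251600 + 43200\right) = -110 - \frac{262063}{2} = - \frac{262283}{2}$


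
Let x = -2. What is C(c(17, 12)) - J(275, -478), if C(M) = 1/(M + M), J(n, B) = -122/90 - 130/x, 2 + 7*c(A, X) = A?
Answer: -5707/90 ≈ -63.411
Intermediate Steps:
c(A, X) = -2/7 + A/7
J(n, B) = 2864/45 (J(n, B) = -122/90 - 130/(-2) = -122*1/90 - 130*(-½) = -61/45 + 65 = 2864/45)
C(M) = 1/(2*M)
C(c(17, 12)) - J(275, -478) = 1/(2*(-2/7 + (⅐)*17)) - 1*2864/45 = 1/(2*(-2/7 + 17/7)) - 2864/45 = 1/(2*(15/7)) - 2864/45 = (½)*(7/15) - 2864/45 = 7/30 - 2864/45 = -5707/90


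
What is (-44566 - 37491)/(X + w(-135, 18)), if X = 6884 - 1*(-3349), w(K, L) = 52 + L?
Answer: -82057/10303 ≈ -7.9644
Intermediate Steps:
X = 10233 (X = 6884 + 3349 = 10233)
(-44566 - 37491)/(X + w(-135, 18)) = (-44566 - 37491)/(10233 + (52 + 18)) = -82057/(10233 + 70) = -82057/10303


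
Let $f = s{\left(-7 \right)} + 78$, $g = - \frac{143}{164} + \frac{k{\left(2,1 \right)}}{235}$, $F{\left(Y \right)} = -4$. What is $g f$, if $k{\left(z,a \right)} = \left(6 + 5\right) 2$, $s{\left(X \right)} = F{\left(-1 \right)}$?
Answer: $- \frac{1109889}{19270} \approx -57.597$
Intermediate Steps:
$s{\left(X \right)} = -4$
$k{\left(z,a \right)} = 22$ ($k{\left(z,a \right)} = 11 \cdot 2 = 22$)
$g = - \frac{29997}{38540}$ ($g = - \frac{143}{164} + \frac{22}{235} = - \frac{29997}{38540} \approx -0.77833$)
$f = 74$ ($f = -4 + 78 = 74$)
$g f = \left(- \frac{29997}{38540}\right) 74 = - \frac{1109889}{19270}$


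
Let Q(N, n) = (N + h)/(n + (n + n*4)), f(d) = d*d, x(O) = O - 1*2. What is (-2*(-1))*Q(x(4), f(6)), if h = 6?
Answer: 2/27 ≈ 0.074074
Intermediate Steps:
x(O) = -2 + O (x(O) = O - 2 = -2 + O)
f(d) = d²
Q(N, n) = (6 + N)/(6*n) (Q(N, n) = (N + 6)/(n + (n + n*4)) = (6 + N)/(n + (n + 4*n)) = (6 + N)/(n + 5*n) = (6 + N)/((6*n)) = (6 + N)*(1/(6*n)) = (6 + N)/(6*n))
(-2*(-1))*Q(x(4), f(6)) = (-2*(-1))*((6 + (-2 + 4))/(6*(6²))) = 2*((⅙)*(6 + 2)/36) = 2*((⅙)*(1/36)*8) = 2*(1/27) = 2/27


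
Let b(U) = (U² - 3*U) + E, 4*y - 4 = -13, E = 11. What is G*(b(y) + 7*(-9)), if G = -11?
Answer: 7073/16 ≈ 442.06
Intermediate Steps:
y = -9/4 (y = 1 + (¼)*(-13) = 1 - 13/4 = -9/4 ≈ -2.2500)
b(U) = 11 + U² - 3*U (b(U) = (U² - 3*U) + 11 = 11 + U² - 3*U)
G*(b(y) + 7*(-9)) = -11*((11 + (-9/4)² - 3*(-9/4)) + 7*(-9)) = -11*((11 + 81/16 + 27/4) - 63) = -11*(365/16 - 63) = -11*(-643/16) = 7073/16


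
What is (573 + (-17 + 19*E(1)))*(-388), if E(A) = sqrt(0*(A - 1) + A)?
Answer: -223100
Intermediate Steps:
E(A) = sqrt(A) (E(A) = sqrt(0*(-1 + A) + A) = sqrt(0 + A) = sqrt(A))
(573 + (-17 + 19*E(1)))*(-388) = (573 + (-17 + 19*sqrt(1)))*(-388) = (573 + (-17 + 19*1))*(-388) = (573 + (-17 + 19))*(-388) = (573 + 2)*(-388) = 575*(-388) = -223100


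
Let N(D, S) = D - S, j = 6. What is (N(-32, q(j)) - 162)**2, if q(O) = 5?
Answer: 39601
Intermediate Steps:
(N(-32, q(j)) - 162)**2 = ((-32 - 1*5) - 162)**2 = ((-32 - 5) - 162)**2 = (-37 - 162)**2 = (-199)**2 = 39601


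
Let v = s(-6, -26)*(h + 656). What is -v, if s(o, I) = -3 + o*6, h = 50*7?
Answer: 39234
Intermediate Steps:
h = 350
s(o, I) = -3 + 6*o
v = -39234 (v = (-3 + 6*(-6))*(350 + 656) = (-3 - 36)*1006 = -39*1006 = -39234)
-v = -1*(-39234) = 39234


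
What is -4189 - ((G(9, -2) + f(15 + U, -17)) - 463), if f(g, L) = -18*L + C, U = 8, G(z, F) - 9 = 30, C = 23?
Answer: -4094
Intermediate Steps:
G(z, F) = 39 (G(z, F) = 9 + 30 = 39)
f(g, L) = 23 - 18*L (f(g, L) = -18*L + 23 = 23 - 18*L)
-4189 - ((G(9, -2) + f(15 + U, -17)) - 463) = -4189 - ((39 + (23 - 18*(-17))) - 463) = -4189 - ((39 + (23 + 306)) - 463) = -4189 - ((39 + 329) - 463) = -4189 - (368 - 463) = -4189 - 1*(-95) = -4189 + 95 = -4094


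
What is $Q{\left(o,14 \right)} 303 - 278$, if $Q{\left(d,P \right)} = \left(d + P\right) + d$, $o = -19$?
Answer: $-7550$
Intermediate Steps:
$Q{\left(d,P \right)} = P + 2 d$ ($Q{\left(d,P \right)} = \left(P + d\right) + d = P + 2 d$)
$Q{\left(o,14 \right)} 303 - 278 = \left(14 + 2 \left(-19\right)\right) 303 - 278 = \left(14 - 38\right) 303 - 278 = \left(-24\right) 303 - 278 = -7272 - 278 = -7550$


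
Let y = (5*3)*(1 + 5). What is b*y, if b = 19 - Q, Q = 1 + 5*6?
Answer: -1080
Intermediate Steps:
y = 90 (y = 15*6 = 90)
Q = 31 (Q = 1 + 30 = 31)
b = -12 (b = 19 - 1*31 = 19 - 31 = -12)
b*y = -12*90 = -1080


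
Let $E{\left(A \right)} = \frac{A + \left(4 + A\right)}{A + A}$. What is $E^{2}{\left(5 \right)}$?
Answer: $\frac{49}{25} \approx 1.96$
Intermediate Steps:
$E{\left(A \right)} = \frac{4 + 2 A}{2 A}$
$E^{2}{\left(5 \right)} = \left(\frac{2 + 5}{5}\right)^{2} = \left(\frac{1}{5} \cdot 7\right)^{2} = \left(\frac{7}{5}\right)^{2} = \frac{49}{25}$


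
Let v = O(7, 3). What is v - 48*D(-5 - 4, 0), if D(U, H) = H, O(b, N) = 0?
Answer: 0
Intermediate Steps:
v = 0
v - 48*D(-5 - 4, 0) = 0 - 48*0 = 0 + 0 = 0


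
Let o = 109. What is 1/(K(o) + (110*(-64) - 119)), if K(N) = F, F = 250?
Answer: -1/6909 ≈ -0.00014474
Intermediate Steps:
K(N) = 250
1/(K(o) + (110*(-64) - 119)) = 1/(250 + (110*(-64) - 119)) = 1/(250 + (-7040 - 119)) = 1/(250 - 7159) = 1/(-6909) = -1/6909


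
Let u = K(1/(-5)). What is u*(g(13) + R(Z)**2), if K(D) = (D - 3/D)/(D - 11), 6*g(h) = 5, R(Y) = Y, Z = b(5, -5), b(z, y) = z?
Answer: -5735/168 ≈ -34.137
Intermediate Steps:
Z = 5
g(h) = 5/6 (g(h) = (1/6)*5 = 5/6)
K(D) = (D - 3/D)/(-11 + D)
u = -37/28 (u = (-3 + (1/(-5))**2)/((1/(-5))*(-11 + 1/(-5))) = (-3 + (-1/5)**2)/((-1/5)*(-11 - 1/5)) = -5*(-3 + 1/25)/(-56/5) = -5*(-5/56)*(-74/25) = -37/28 ≈ -1.3214)
u*(g(13) + R(Z)**2) = -37*(5/6 + 5**2)/28 = -37*(5/6 + 25)/28 = -37/28*155/6 = -5735/168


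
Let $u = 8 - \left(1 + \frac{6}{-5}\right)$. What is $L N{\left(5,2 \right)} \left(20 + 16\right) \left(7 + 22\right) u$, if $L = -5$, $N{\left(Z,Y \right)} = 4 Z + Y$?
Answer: $-941688$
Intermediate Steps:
$N{\left(Z,Y \right)} = Y + 4 Z$
$u = \frac{41}{5}$ ($u = 8 - - \frac{1}{5} = 8 + \left(\frac{6}{5} - 1\right) = 8 + \frac{1}{5} = \frac{41}{5} \approx 8.2$)
$L N{\left(5,2 \right)} \left(20 + 16\right) \left(7 + 22\right) u = - 5 \left(2 + 4 \cdot 5\right) \left(20 + 16\right) \left(7 + 22\right) \frac{41}{5} = - 5 \left(2 + 20\right) 36 \cdot 29 \cdot \frac{41}{5} = \left(-5\right) 22 \cdot 1044 \cdot \frac{41}{5} = \left(-110\right) 1044 \cdot \frac{41}{5} = \left(-114840\right) \frac{41}{5} = -941688$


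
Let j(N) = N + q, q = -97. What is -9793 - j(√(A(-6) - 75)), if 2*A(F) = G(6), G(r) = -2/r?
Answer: -9696 - I*√2706/6 ≈ -9696.0 - 8.6699*I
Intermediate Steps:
A(F) = -⅙ (A(F) = (-2/6)/2 = (-2*⅙)/2 = (½)*(-⅓) = -⅙)
j(N) = -97 + N (j(N) = N - 97 = -97 + N)
-9793 - j(√(A(-6) - 75)) = -9793 - (-97 + √(-⅙ - 75)) = -9793 - (-97 + √(-451/6)) = -9793 - (-97 + I*√2706/6) = -9793 + (97 - I*√2706/6) = -9696 - I*√2706/6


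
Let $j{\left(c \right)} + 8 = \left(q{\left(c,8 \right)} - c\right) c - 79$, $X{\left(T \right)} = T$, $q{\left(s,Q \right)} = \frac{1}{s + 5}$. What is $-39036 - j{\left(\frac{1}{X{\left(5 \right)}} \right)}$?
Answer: $- \frac{25316849}{650} \approx -38949.0$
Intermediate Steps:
$q{\left(s,Q \right)} = \frac{1}{5 + s}$
$j{\left(c \right)} = -87 + c \left(\frac{1}{5 + c} - c\right)$ ($j{\left(c \right)} = -8 + \left(\left(\frac{1}{5 + c} - c\right) c - 79\right) = -8 + \left(c \left(\frac{1}{5 + c} - c\right) - 79\right) = -8 + \left(-79 + c \left(\frac{1}{5 + c} - c\right)\right) = -87 + c \left(\frac{1}{5 + c} - c\right)$)
$-39036 - j{\left(\frac{1}{X{\left(5 \right)}} \right)} = -39036 - \frac{\frac{1}{5} - \left(5 + \frac{1}{5}\right) \left(87 + \left(\frac{1}{5}\right)^{2}\right)}{5 + \frac{1}{5}} = -39036 - \frac{\frac{1}{5} - \frac{26 \left(87 + \frac{1}{25}\right)}{5}}{\frac{26}{5}} = -39036 - \frac{5 \left(\frac{1}{5} - \frac{26}{5} \cdot \frac{2176}{25}\right)}{26} = -39036 - \frac{5 \left(\frac{1}{5} - \frac{56576}{125}\right)}{26} = -39036 - \frac{5}{26} \left(- \frac{56551}{125}\right) = -39036 - - \frac{56551}{650} = -39036 + \frac{56551}{650} = - \frac{25316849}{650}$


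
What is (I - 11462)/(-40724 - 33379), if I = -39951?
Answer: 51413/74103 ≈ 0.69380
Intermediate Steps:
(I - 11462)/(-40724 - 33379) = (-39951 - 11462)/(-40724 - 33379) = -51413/(-74103) = -51413*(-1/74103) = 51413/74103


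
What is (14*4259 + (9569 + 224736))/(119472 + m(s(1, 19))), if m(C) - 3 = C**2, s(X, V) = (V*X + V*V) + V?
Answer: 32659/30964 ≈ 1.0547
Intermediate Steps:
s(X, V) = V + V**2 + V*X (s(X, V) = (V*X + V**2) + V = (V**2 + V*X) + V = V + V**2 + V*X)
m(C) = 3 + C**2
(14*4259 + (9569 + 224736))/(119472 + m(s(1, 19))) = (14*4259 + (9569 + 224736))/(119472 + (3 + (19*(1 + 19 + 1))**2)) = (59626 + 234305)/(119472 + (3 + (19*21)**2)) = 293931/(119472 + (3 + 399**2)) = 293931/(119472 + (3 + 159201)) = 293931/(119472 + 159204) = 293931/278676 = 293931*(1/278676) = 32659/30964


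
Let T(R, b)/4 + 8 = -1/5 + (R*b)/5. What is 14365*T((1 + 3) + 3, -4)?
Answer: -792948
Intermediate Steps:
T(R, b) = -164/5 + 4*R*b/5 (T(R, b) = -32 + 4*(-1/5 + (R*b)/5) = -32 + 4*(-1*⅕ + (R*b)*(⅕)) = -32 + 4*(-⅕ + R*b/5) = -32 + (-⅘ + 4*R*b/5) = -164/5 + 4*R*b/5)
14365*T((1 + 3) + 3, -4) = 14365*(-164/5 + (⅘)*((1 + 3) + 3)*(-4)) = 14365*(-164/5 + (⅘)*(4 + 3)*(-4)) = 14365*(-164/5 + (⅘)*7*(-4)) = 14365*(-164/5 - 112/5) = 14365*(-276/5) = -792948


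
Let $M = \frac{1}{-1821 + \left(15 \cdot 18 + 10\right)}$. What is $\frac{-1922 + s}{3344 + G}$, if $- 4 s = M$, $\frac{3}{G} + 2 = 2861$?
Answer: $- \frac{11290388271}{19643638612} \approx -0.57476$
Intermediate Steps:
$G = \frac{1}{953}$ ($G = \frac{3}{-2 + 2861} = \frac{3}{2859} = 3 \cdot \frac{1}{2859} = \frac{1}{953} \approx 0.0010493$)
$M = - \frac{1}{1541}$ ($M = \frac{1}{-1821 + \left(270 + 10\right)} = \frac{1}{-1821 + 280} = \frac{1}{-1541} = - \frac{1}{1541} \approx -0.00064893$)
$s = \frac{1}{6164}$ ($s = \left(- \frac{1}{4}\right) \left(- \frac{1}{1541}\right) = \frac{1}{6164} \approx 0.00016223$)
$\frac{-1922 + s}{3344 + G} = \frac{-1922 + \frac{1}{6164}}{3344 + \frac{1}{953}} = - \frac{11847207}{6164 \cdot \frac{3186833}{953}} = \left(- \frac{11847207}{6164}\right) \frac{953}{3186833} = - \frac{11290388271}{19643638612}$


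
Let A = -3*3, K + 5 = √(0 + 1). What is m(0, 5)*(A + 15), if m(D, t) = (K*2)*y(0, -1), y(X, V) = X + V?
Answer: 48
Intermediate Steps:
K = -4 (K = -5 + √(0 + 1) = -5 + √1 = -5 + 1 = -4)
y(X, V) = V + X
A = -9
m(D, t) = 8 (m(D, t) = (-4*2)*(-1 + 0) = -8*(-1) = 8)
m(0, 5)*(A + 15) = 8*(-9 + 15) = 8*6 = 48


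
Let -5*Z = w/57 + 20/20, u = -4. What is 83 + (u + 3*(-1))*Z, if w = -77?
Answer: 4703/57 ≈ 82.509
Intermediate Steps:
Z = 4/57 (Z = -(-77/57 + 20/20)/5 = -(-77*1/57 + 20*(1/20))/5 = -(-77/57 + 1)/5 = -⅕*(-20/57) = 4/57 ≈ 0.070175)
83 + (u + 3*(-1))*Z = 83 + (-4 + 3*(-1))*(4/57) = 83 + (-4 - 3)*(4/57) = 83 - 7*4/57 = 83 - 28/57 = 4703/57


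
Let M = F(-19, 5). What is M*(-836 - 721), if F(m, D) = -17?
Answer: 26469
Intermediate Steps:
M = -17
M*(-836 - 721) = -17*(-836 - 721) = -17*(-1557) = 26469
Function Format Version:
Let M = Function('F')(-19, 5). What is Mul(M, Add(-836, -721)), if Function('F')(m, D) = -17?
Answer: 26469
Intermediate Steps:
M = -17
Mul(M, Add(-836, -721)) = Mul(-17, Add(-836, -721)) = Mul(-17, -1557) = 26469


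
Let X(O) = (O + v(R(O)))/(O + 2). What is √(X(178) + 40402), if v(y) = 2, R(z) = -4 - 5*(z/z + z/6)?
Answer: √40403 ≈ 201.00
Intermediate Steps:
R(z) = -9 - 5*z/6 (R(z) = -4 - 5*(1 + z*(⅙)) = -4 - 5*(1 + z/6) = -4 + (-5 - 5*z/6) = -9 - 5*z/6)
X(O) = 1 (X(O) = (O + 2)/(O + 2) = (2 + O)/(2 + O) = 1)
√(X(178) + 40402) = √(1 + 40402) = √40403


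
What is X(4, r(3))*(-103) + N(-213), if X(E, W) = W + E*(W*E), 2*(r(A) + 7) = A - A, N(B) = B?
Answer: 12044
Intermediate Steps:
r(A) = -7 (r(A) = -7 + (A - A)/2 = -7 + (½)*0 = -7 + 0 = -7)
X(E, W) = W + W*E² (X(E, W) = W + E*(E*W) = W + W*E²)
X(4, r(3))*(-103) + N(-213) = -7*(1 + 4²)*(-103) - 213 = -7*(1 + 16)*(-103) - 213 = -7*17*(-103) - 213 = -119*(-103) - 213 = 12257 - 213 = 12044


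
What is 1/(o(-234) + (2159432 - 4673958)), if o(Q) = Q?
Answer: -1/2514760 ≈ -3.9765e-7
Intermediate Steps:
1/(o(-234) + (2159432 - 4673958)) = 1/(-234 + (2159432 - 4673958)) = 1/(-234 - 2514526) = 1/(-2514760) = -1/2514760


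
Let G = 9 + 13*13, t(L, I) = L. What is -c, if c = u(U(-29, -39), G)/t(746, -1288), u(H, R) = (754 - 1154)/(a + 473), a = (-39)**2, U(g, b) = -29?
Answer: 100/371881 ≈ 0.00026890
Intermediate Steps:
a = 1521
G = 178 (G = 9 + 169 = 178)
u(H, R) = -200/997 (u(H, R) = (754 - 1154)/(1521 + 473) = -400/1994 = -400*1/1994 = -200/997)
c = -100/371881 (c = -200/997/746 = -200/997*1/746 = -100/371881 ≈ -0.00026890)
-c = -1*(-100/371881) = 100/371881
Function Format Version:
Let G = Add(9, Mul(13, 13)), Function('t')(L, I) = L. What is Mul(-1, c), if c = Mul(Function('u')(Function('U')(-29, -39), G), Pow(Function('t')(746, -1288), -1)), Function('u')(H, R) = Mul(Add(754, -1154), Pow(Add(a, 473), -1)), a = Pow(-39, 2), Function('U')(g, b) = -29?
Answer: Rational(100, 371881) ≈ 0.00026890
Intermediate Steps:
a = 1521
G = 178 (G = Add(9, 169) = 178)
Function('u')(H, R) = Rational(-200, 997) (Function('u')(H, R) = Mul(Add(754, -1154), Pow(Add(1521, 473), -1)) = Mul(-400, Pow(1994, -1)) = Mul(-400, Rational(1, 1994)) = Rational(-200, 997))
c = Rational(-100, 371881) (c = Mul(Rational(-200, 997), Pow(746, -1)) = Mul(Rational(-200, 997), Rational(1, 746)) = Rational(-100, 371881) ≈ -0.00026890)
Mul(-1, c) = Mul(-1, Rational(-100, 371881)) = Rational(100, 371881)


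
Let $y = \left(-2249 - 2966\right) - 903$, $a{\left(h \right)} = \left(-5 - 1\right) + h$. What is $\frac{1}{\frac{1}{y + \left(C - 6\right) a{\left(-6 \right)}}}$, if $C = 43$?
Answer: $-6562$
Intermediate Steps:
$a{\left(h \right)} = -6 + h$
$y = -6118$ ($y = -5215 - 903 = -6118$)
$\frac{1}{\frac{1}{y + \left(C - 6\right) a{\left(-6 \right)}}} = \frac{1}{\frac{1}{-6118 + \left(43 - 6\right) \left(-6 - 6\right)}} = \frac{1}{\frac{1}{-6118 + \left(43 - 6\right) \left(-12\right)}} = \frac{1}{\frac{1}{-6118 + 37 \left(-12\right)}} = \frac{1}{\frac{1}{-6118 - 444}} = \frac{1}{\frac{1}{-6562}} = \frac{1}{- \frac{1}{6562}} = -6562$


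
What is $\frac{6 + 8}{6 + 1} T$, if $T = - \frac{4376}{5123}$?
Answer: $- \frac{8752}{5123} \approx -1.7084$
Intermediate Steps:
$T = - \frac{4376}{5123}$ ($T = \left(-4376\right) \frac{1}{5123} = - \frac{4376}{5123} \approx -0.85419$)
$\frac{6 + 8}{6 + 1} T = \frac{6 + 8}{6 + 1} \left(- \frac{4376}{5123}\right) = \frac{14}{7} \left(- \frac{4376}{5123}\right) = 14 \cdot \frac{1}{7} \left(- \frac{4376}{5123}\right) = 2 \left(- \frac{4376}{5123}\right) = - \frac{8752}{5123}$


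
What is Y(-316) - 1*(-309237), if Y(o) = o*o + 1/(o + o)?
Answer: 258546775/632 ≈ 4.0909e+5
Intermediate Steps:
Y(o) = o² + 1/(2*o)
Y(-316) - 1*(-309237) = (½ + (-316)³)/(-316) - 1*(-309237) = -(½ - 31554496)/316 + 309237 = -1/316*(-63108991/2) + 309237 = 63108991/632 + 309237 = 258546775/632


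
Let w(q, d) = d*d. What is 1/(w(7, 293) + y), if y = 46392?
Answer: 1/132241 ≈ 7.5620e-6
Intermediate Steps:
w(q, d) = d**2
1/(w(7, 293) + y) = 1/(293**2 + 46392) = 1/(85849 + 46392) = 1/132241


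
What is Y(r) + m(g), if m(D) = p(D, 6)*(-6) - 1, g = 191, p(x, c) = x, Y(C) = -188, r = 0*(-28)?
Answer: -1335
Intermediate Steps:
r = 0
m(D) = -1 - 6*D (m(D) = D*(-6) - 1 = -6*D - 1 = -1 - 6*D)
Y(r) + m(g) = -188 + (-1 - 6*191) = -188 + (-1 - 1146) = -188 - 1147 = -1335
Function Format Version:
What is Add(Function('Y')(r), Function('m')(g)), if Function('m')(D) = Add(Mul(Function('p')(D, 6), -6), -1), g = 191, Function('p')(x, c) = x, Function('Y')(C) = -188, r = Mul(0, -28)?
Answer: -1335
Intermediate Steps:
r = 0
Function('m')(D) = Add(-1, Mul(-6, D)) (Function('m')(D) = Add(Mul(D, -6), -1) = Add(Mul(-6, D), -1) = Add(-1, Mul(-6, D)))
Add(Function('Y')(r), Function('m')(g)) = Add(-188, Add(-1, Mul(-6, 191))) = Add(-188, Add(-1, -1146)) = Add(-188, -1147) = -1335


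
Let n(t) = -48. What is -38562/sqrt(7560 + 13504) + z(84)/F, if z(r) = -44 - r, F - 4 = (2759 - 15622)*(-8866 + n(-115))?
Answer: -64/57330393 - 19281*sqrt(5266)/5266 ≈ -265.70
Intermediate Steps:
F = 114660786 (F = 4 + (2759 - 15622)*(-8866 - 48) = 4 - 12863*(-8914) = 4 + 114660782 = 114660786)
-38562/sqrt(7560 + 13504) + z(84)/F = -38562/sqrt(7560 + 13504) + (-44 - 1*84)/114660786 = -38562*sqrt(5266)/10532 + (-44 - 84)*(1/114660786) = -38562*sqrt(5266)/10532 - 128*1/114660786 = -19281*sqrt(5266)/5266 - 64/57330393 = -64/57330393 - 19281*sqrt(5266)/5266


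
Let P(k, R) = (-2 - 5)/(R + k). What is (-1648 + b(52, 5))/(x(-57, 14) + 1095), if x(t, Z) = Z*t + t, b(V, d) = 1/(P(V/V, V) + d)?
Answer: -425131/61920 ≈ -6.8658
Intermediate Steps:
P(k, R) = -7/(R + k)
b(V, d) = 1/(d - 7/(1 + V)) (b(V, d) = 1/(-7/(V + V/V) + d) = 1/(-7/(V + 1) + d) = 1/(-7/(1 + V) + d) = 1/(d - 7/(1 + V)))
x(t, Z) = t + Z*t
(-1648 + b(52, 5))/(x(-57, 14) + 1095) = (-1648 + (1 + 52)/(-7 + 5*(1 + 52)))/(-57*(1 + 14) + 1095) = (-1648 + 53/(-7 + 5*53))/(-57*15 + 1095) = (-1648 + 53/(-7 + 265))/(-855 + 1095) = (-1648 + 53/258)/240 = (-1648 + (1/258)*53)*(1/240) = (-1648 + 53/258)*(1/240) = -425131/258*1/240 = -425131/61920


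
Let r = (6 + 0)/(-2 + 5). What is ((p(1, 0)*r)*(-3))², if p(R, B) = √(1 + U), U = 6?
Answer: 252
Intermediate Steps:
r = 2 (r = 6/3 = 6*(⅓) = 2)
p(R, B) = √7 (p(R, B) = √(1 + 6) = √7)
((p(1, 0)*r)*(-3))² = ((√7*2)*(-3))² = ((2*√7)*(-3))² = (-6*√7)² = 252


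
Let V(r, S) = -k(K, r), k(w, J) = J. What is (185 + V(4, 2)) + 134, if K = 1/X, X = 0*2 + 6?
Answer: 315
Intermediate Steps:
X = 6 (X = 0 + 6 = 6)
K = ⅙ (K = 1/6 = ⅙ ≈ 0.16667)
V(r, S) = -r
(185 + V(4, 2)) + 134 = (185 - 1*4) + 134 = (185 - 4) + 134 = 181 + 134 = 315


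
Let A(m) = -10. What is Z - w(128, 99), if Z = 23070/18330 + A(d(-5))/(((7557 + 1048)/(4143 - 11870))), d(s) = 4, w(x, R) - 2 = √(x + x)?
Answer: -8161715/1051531 ≈ -7.7617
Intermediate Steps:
w(x, R) = 2 + √2*√x (w(x, R) = 2 + √(x + x) = 2 + √(2*x) = 2 + √2*√x)
Z = 10765843/1051531 (Z = 23070/18330 - 10*(4143 - 11870)/(7557 + 1048) = 23070*(1/18330) - 10/(8605/(-7727)) = 769/611 - 10/(8605*(-1/7727)) = 769/611 - 10/(-8605/7727) = 769/611 - 10*(-7727/8605) = 769/611 + 15454/1721 = 10765843/1051531 ≈ 10.238)
Z - w(128, 99) = 10765843/1051531 - (2 + √2*√128) = 10765843/1051531 - (2 + √2*(8*√2)) = 10765843/1051531 - (2 + 16) = 10765843/1051531 - 1*18 = 10765843/1051531 - 18 = -8161715/1051531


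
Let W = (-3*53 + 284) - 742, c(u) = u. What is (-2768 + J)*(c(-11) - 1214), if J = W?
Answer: 4146625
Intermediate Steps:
W = -617 (W = (-159 + 284) - 742 = 125 - 742 = -617)
J = -617
(-2768 + J)*(c(-11) - 1214) = (-2768 - 617)*(-11 - 1214) = -3385*(-1225) = 4146625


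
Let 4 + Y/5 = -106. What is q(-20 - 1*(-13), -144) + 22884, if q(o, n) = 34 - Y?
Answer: 23468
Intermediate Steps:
Y = -550 (Y = -20 + 5*(-106) = -20 - 530 = -550)
q(o, n) = 584 (q(o, n) = 34 - 1*(-550) = 34 + 550 = 584)
q(-20 - 1*(-13), -144) + 22884 = 584 + 22884 = 23468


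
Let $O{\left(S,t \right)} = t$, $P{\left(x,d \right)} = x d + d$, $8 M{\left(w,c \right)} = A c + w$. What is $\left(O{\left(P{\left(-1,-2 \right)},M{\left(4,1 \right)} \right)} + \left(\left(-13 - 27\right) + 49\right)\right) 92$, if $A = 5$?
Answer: $\frac{1863}{2} \approx 931.5$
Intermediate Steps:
$M{\left(w,c \right)} = \frac{w}{8} + \frac{5 c}{8}$ ($M{\left(w,c \right)} = \frac{5 c + w}{8} = \frac{w + 5 c}{8} = \frac{w}{8} + \frac{5 c}{8}$)
$P{\left(x,d \right)} = d + d x$ ($P{\left(x,d \right)} = d x + d = d + d x$)
$\left(O{\left(P{\left(-1,-2 \right)},M{\left(4,1 \right)} \right)} + \left(\left(-13 - 27\right) + 49\right)\right) 92 = \left(\left(\frac{1}{8} \cdot 4 + \frac{5}{8} \cdot 1\right) + \left(\left(-13 - 27\right) + 49\right)\right) 92 = \left(\left(\frac{1}{2} + \frac{5}{8}\right) + \left(-40 + 49\right)\right) 92 = \left(\frac{9}{8} + 9\right) 92 = \frac{81}{8} \cdot 92 = \frac{1863}{2}$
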